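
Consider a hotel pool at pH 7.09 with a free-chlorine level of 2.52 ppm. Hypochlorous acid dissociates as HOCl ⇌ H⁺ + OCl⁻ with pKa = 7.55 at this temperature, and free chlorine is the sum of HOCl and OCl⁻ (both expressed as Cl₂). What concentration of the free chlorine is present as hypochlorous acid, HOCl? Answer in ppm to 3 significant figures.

[OCl⁻]/[HOCl] = 10^(pH − pKa) = 10^(7.09 − 7.55) = 10^-0.46 = 0.3467.
Fraction as HOCl = 1 / (1 + 0.3467) = 0.7425.
HOCl = 0.7425 × 2.52 ppm = 1.871 ppm.

1.87 ppm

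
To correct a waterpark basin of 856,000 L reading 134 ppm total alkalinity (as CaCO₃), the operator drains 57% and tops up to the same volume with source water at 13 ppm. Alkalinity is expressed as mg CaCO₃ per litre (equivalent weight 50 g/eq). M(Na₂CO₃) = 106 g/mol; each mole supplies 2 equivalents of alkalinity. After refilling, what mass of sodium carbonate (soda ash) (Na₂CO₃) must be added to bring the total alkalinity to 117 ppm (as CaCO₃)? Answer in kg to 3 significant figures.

47.2 kg

After draining 57% and refilling: 134 × 0.43 + 13 × 0.57 = 65.03 ppm.
Deficit to target: 117 − 65.03 = 51.97 mg/L.
As CaCO₃: 51.97 mg/L × 856,000 L = 44,490 g; ÷ 50 g/eq ÷ 2 = 444.9 mol Na₂CO₃.
Mass: 444.9 × 106 = 47,160 g.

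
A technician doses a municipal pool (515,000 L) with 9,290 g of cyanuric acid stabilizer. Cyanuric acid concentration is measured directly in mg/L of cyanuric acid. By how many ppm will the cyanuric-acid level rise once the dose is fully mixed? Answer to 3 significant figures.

18.0 ppm

Rise: 9,290 g / 515,000 L × 1000 = 18.04 mg/L.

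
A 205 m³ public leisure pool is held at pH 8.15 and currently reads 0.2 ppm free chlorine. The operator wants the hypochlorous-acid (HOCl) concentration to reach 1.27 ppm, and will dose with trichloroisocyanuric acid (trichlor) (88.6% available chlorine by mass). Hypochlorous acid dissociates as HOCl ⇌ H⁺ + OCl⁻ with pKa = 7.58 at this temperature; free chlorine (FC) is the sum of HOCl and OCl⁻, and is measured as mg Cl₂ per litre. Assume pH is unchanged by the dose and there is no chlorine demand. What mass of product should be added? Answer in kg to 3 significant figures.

Volume: 205 m³ = 205,000 L.
[OCl⁻]/[HOCl] = 10^(pH − pKa) = 10^(8.15 − 7.58) = 3.715; fraction as HOCl = 1/(1 + 3.715) = 0.2121.
Free chlorine required for 1.27 ppm HOCl: 1.27 / 0.2121 = 5.988 ppm.
FC to add: 5.988 − 0.2 = 5.788 mg/L as Cl₂.
Cl₂ equivalent: 5.788 mg/L × 205,000 L = 1187 g.
Product at 88.6% available Cl: 1187 / 0.886 = 1339 g.

1.34 kg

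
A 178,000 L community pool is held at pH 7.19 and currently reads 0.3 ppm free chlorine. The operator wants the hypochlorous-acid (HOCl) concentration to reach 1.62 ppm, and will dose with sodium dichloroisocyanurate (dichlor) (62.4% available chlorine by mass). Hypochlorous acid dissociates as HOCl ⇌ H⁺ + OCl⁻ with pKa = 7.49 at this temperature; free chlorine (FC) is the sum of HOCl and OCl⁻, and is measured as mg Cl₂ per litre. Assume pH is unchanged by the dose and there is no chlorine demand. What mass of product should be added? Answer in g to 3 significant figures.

[OCl⁻]/[HOCl] = 10^(pH − pKa) = 10^(7.19 − 7.49) = 0.5012; fraction as HOCl = 1/(1 + 0.5012) = 0.6661.
Free chlorine required for 1.62 ppm HOCl: 1.62 / 0.6661 = 2.432 ppm.
FC to add: 2.432 − 0.3 = 2.132 mg/L as Cl₂.
Cl₂ equivalent: 2.132 mg/L × 178,000 L = 379.5 g.
Product at 62.4% available Cl: 379.5 / 0.624 = 608.1 g.

608 g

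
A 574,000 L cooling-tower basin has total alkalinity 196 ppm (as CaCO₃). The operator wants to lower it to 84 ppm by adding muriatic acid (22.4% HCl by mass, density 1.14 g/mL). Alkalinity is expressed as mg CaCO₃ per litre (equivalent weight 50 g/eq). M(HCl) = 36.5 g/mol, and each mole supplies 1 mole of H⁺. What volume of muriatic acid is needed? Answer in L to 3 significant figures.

184 L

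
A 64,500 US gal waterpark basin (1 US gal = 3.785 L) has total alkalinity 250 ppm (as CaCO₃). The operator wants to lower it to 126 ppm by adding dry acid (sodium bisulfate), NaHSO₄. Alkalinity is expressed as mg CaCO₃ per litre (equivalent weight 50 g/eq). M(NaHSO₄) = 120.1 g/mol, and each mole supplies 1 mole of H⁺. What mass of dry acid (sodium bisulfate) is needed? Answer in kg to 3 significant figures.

72.7 kg

Volume: 64,500 US gal × 3.785 L/gal = 244,132 L.
Alkalinity to neutralize: (250 − 126) = 124 mg/L as CaCO₃ × 244,132 L = 30,270 g as CaCO₃.
Equivalents of H⁺ required: 30,270 ÷ 50 g/eq = 605.4 eq = 605.4 mol NaHSO₄.
Mass of NaHSO₄: 605.4 × 120.1 = 72,710 g.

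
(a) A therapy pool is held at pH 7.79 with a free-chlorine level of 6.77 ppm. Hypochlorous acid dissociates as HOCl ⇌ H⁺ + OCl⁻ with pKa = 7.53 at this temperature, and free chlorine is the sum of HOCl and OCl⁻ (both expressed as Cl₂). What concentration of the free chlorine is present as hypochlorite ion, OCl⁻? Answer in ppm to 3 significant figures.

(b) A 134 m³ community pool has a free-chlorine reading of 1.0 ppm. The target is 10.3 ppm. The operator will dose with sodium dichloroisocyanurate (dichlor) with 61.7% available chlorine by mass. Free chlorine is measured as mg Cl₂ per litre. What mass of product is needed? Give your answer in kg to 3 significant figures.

(a) 4.37 ppm; (b) 2.02 kg

(a) [OCl⁻]/[HOCl] = 10^(pH − pKa) = 10^(7.79 − 7.53) = 10^0.26 = 1.82.
(a) Fraction as HOCl = 1 / (1 + 1.82) = 0.3546.
(a) OCl⁻ = (1 − 0.3546) × 6.77 ppm = 4.369 ppm.

(b) Volume: 134 m³ = 134,000 L.
(b) Chlorine deficit: 10.3 − 1.0 = 9.3 ppm = 9.3 mg/L as Cl₂.
(b) Cl₂ equivalent needed: 9.3 mg/L × 134,000 L = 1,246,000 mg = 1246 g.
(b) Product at 61.7% available chlorine: 1246 / 0.617 = 2020 g.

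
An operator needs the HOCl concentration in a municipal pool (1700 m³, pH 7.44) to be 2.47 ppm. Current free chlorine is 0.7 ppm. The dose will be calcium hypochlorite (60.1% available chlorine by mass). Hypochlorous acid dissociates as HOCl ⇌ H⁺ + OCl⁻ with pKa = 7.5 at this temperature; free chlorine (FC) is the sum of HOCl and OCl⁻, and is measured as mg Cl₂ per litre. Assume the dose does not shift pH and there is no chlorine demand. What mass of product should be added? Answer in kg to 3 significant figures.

11.1 kg

Volume: 1700 m³ = 1,700,000 L.
[OCl⁻]/[HOCl] = 10^(pH − pKa) = 10^(7.44 − 7.5) = 0.871; fraction as HOCl = 1/(1 + 0.871) = 0.5345.
Free chlorine required for 2.47 ppm HOCl: 2.47 / 0.5345 = 4.621 ppm.
FC to add: 4.621 − 0.7 = 3.921 mg/L as Cl₂.
Cl₂ equivalent: 3.921 mg/L × 1,700,000 L = 6666 g.
Product at 60.1% available Cl: 6666 / 0.601 = 11,090 g.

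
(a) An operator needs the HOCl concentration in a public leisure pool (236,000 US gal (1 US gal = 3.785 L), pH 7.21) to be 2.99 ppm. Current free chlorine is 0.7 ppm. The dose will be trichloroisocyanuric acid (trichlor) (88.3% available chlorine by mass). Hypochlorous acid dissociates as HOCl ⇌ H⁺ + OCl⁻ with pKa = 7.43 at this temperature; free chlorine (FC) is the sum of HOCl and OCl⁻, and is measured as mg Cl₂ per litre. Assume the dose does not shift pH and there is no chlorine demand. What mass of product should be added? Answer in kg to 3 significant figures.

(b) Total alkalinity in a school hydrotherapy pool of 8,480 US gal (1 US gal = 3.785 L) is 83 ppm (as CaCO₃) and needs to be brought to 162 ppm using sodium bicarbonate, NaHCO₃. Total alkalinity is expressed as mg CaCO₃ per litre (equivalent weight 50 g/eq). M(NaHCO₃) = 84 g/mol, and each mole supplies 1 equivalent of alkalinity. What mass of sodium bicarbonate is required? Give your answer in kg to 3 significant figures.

(a) 4.14 kg; (b) 4.26 kg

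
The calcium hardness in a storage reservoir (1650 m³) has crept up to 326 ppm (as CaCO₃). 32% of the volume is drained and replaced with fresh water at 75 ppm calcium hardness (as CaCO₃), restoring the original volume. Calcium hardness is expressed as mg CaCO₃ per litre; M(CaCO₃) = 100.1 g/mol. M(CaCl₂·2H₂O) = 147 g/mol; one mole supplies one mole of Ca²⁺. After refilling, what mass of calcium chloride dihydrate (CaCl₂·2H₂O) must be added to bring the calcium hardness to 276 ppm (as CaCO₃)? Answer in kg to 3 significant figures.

Volume: 1650 m³ = 1,650,000 L.
After draining 32% and refilling: 326 × 0.68 + 75 × 0.32 = 245.68 ppm.
Deficit to target: 276 − 245.68 = 30.32 mg/L.
As CaCO₃: 30.32 mg/L × 1,650,000 L = 50,030 g; ÷ 100.1 = 499.8 mol Ca²⁺.
Mass: 499.8 × 147 = 73,470 g.

73.5 kg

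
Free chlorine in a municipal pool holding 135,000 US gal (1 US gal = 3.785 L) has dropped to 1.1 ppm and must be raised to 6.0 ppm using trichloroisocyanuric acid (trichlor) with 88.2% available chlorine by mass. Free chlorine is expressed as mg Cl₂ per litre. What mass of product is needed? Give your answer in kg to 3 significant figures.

2.84 kg

Volume: 135,000 US gal × 3.785 L/gal = 510,975 L.
Chlorine deficit: 6.0 − 1.1 = 4.9 ppm = 4.9 mg/L as Cl₂.
Cl₂ equivalent needed: 4.9 mg/L × 510,975 L = 2,504,000 mg = 2504 g.
Product at 88.2% available chlorine: 2504 / 0.882 = 2839 g.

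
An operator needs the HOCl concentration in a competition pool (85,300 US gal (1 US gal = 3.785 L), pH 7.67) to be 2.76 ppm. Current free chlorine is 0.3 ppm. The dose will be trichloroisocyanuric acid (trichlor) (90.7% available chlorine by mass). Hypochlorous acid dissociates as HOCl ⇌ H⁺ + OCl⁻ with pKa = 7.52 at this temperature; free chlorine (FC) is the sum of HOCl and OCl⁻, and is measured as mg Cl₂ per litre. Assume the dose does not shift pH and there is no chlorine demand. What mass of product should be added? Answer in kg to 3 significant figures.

Volume: 85,300 US gal × 3.785 L/gal = 322,860 L.
[OCl⁻]/[HOCl] = 10^(pH − pKa) = 10^(7.67 − 7.52) = 1.413; fraction as HOCl = 1/(1 + 1.413) = 0.4145.
Free chlorine required for 2.76 ppm HOCl: 2.76 / 0.4145 = 6.659 ppm.
FC to add: 6.659 − 0.3 = 6.359 mg/L as Cl₂.
Cl₂ equivalent: 6.359 mg/L × 322,860 L = 2053 g.
Product at 90.7% available Cl: 2053 / 0.907 = 2263 g.

2.26 kg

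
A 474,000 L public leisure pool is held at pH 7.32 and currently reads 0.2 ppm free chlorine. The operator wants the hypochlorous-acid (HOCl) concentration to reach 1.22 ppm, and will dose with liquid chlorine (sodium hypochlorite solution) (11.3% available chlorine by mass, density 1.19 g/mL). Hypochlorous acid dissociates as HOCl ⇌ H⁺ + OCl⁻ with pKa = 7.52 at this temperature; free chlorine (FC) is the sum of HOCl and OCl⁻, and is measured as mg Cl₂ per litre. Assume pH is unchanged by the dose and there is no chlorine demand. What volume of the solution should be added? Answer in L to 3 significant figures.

6.31 L

[OCl⁻]/[HOCl] = 10^(pH − pKa) = 10^(7.32 − 7.52) = 0.631; fraction as HOCl = 1/(1 + 0.631) = 0.6131.
Free chlorine required for 1.22 ppm HOCl: 1.22 / 0.6131 = 1.99 ppm.
FC to add: 1.99 − 0.2 = 1.79 mg/L as Cl₂.
Cl₂ equivalent: 1.79 mg/L × 474,000 L = 848.4 g.
Product at 11.3% available Cl: 848.4 / 0.113 = 7508 g.
Volume: 7508 g ÷ 1.19 g/mL = 6309 mL.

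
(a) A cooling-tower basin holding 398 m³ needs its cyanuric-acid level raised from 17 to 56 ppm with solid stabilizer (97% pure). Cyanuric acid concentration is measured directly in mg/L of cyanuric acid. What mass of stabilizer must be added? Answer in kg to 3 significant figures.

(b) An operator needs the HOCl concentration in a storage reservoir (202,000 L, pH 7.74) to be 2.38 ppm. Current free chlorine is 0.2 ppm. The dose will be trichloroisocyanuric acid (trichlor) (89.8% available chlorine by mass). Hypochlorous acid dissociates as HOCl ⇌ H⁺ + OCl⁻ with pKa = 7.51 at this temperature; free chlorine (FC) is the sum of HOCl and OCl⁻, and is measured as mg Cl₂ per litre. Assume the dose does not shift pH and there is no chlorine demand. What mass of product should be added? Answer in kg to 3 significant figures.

(a) 16.0 kg; (b) 1.40 kg

(a) Volume: 398 m³ = 398,000 L.
(a) CYA to add: (56 − 17) = 39 mg/L × 398,000 L = 15,520 g cyanuric acid.
(a) At 97% purity: 15,520 / 0.97 = 16,000 g product.

(b) [OCl⁻]/[HOCl] = 10^(pH − pKa) = 10^(7.74 − 7.51) = 1.698; fraction as HOCl = 1/(1 + 1.698) = 0.3706.
(b) Free chlorine required for 2.38 ppm HOCl: 2.38 / 0.3706 = 6.422 ppm.
(b) FC to add: 6.422 − 0.2 = 6.222 mg/L as Cl₂.
(b) Cl₂ equivalent: 6.222 mg/L × 202,000 L = 1257 g.
(b) Product at 89.8% available Cl: 1257 / 0.898 = 1400 g.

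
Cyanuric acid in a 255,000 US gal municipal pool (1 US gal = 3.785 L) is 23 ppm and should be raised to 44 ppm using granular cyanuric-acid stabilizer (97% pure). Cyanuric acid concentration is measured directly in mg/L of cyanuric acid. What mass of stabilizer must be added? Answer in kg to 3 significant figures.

20.9 kg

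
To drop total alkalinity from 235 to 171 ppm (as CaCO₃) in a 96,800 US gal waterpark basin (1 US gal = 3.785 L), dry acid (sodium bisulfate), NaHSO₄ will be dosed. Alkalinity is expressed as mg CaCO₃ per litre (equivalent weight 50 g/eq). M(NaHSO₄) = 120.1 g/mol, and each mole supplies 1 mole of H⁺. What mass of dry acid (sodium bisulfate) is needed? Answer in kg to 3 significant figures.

56.3 kg

Volume: 96,800 US gal × 3.785 L/gal = 366,388 L.
Alkalinity to neutralize: (235 − 171) = 64 mg/L as CaCO₃ × 366,388 L = 23,450 g as CaCO₃.
Equivalents of H⁺ required: 23,450 ÷ 50 g/eq = 469 eq = 469 mol NaHSO₄.
Mass of NaHSO₄: 469 × 120.1 = 56,320 g.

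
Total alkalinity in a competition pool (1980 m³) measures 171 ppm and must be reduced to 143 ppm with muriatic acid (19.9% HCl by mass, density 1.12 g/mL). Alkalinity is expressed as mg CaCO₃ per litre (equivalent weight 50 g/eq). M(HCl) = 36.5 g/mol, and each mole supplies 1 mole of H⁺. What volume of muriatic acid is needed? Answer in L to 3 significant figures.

Volume: 1980 m³ = 1,980,000 L.
Alkalinity to neutralize: (171 − 143) = 28 mg/L as CaCO₃ × 1,980,000 L = 55,440 g as CaCO₃.
Equivalents of H⁺ required: 55,440 ÷ 50 g/eq = 1109 eq = 1109 mol HCl.
Mass of HCl: 1109 × 36.5 = 40,470 g.
Mass of 19.9% solution: 40,470 / 0.199 = 203,400 g.
Volume: 203,400 g ÷ 1.12 g/mL = 181,600 mL.

182 L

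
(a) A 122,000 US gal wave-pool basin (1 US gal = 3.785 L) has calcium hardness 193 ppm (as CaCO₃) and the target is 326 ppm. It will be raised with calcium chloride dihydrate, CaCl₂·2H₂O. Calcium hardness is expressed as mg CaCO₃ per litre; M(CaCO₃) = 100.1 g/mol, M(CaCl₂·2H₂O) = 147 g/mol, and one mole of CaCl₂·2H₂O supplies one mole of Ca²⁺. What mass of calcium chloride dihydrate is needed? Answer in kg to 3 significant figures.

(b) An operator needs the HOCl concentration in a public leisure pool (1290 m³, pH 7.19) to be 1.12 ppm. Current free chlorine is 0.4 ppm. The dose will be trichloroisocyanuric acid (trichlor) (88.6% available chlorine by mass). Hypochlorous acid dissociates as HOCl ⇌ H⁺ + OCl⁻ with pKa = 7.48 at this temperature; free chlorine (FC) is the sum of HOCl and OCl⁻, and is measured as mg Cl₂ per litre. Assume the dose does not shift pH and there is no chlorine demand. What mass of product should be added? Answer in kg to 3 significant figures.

(a) 90.2 kg; (b) 1.88 kg

(a) Volume: 122,000 US gal × 3.785 L/gal = 461,770 L.
(a) Hardness to add: (326 − 193) = 133 mg/L as CaCO₃ × 461,770 L = 61,420 g as CaCO₃.
(a) Moles of Ca²⁺ (1 mol Ca²⁺ ≡ 1 mol CaCO₃): 61,420 / 100.1 g/mol = 613.5 mol.
(a) Mass of CaCl₂·2H₂O: 613.5 × 147 = 90,190 g.

(b) Volume: 1290 m³ = 1,290,000 L.
(b) [OCl⁻]/[HOCl] = 10^(pH − pKa) = 10^(7.19 − 7.48) = 0.5129; fraction as HOCl = 1/(1 + 0.5129) = 0.661.
(b) Free chlorine required for 1.12 ppm HOCl: 1.12 / 0.661 = 1.694 ppm.
(b) FC to add: 1.694 − 0.4 = 1.294 mg/L as Cl₂.
(b) Cl₂ equivalent: 1.294 mg/L × 1,290,000 L = 1670 g.
(b) Product at 88.6% available Cl: 1670 / 0.886 = 1885 g.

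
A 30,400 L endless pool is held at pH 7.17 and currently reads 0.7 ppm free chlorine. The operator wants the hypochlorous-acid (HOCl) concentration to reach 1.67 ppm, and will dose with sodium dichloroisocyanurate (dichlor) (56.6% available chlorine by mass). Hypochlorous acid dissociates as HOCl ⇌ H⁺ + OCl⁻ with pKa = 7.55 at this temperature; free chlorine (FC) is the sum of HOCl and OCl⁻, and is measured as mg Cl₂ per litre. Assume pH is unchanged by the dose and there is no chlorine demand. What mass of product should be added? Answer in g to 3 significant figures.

89.5 g

[OCl⁻]/[HOCl] = 10^(pH − pKa) = 10^(7.17 − 7.55) = 0.4169; fraction as HOCl = 1/(1 + 0.4169) = 0.7058.
Free chlorine required for 1.67 ppm HOCl: 1.67 / 0.7058 = 2.366 ppm.
FC to add: 2.366 − 0.7 = 1.666 mg/L as Cl₂.
Cl₂ equivalent: 1.666 mg/L × 30,400 L = 50.65 g.
Product at 56.6% available Cl: 50.65 / 0.566 = 89.49 g.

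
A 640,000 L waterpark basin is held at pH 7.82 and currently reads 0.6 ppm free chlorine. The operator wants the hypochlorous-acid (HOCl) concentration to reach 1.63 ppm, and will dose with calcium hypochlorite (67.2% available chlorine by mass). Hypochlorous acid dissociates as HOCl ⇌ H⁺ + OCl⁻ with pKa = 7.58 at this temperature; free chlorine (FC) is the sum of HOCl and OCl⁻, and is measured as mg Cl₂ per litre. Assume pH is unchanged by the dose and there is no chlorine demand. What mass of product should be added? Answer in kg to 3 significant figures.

[OCl⁻]/[HOCl] = 10^(pH − pKa) = 10^(7.82 − 7.58) = 1.738; fraction as HOCl = 1/(1 + 1.738) = 0.3653.
Free chlorine required for 1.63 ppm HOCl: 1.63 / 0.3653 = 4.463 ppm.
FC to add: 4.463 − 0.6 = 3.863 mg/L as Cl₂.
Cl₂ equivalent: 3.863 mg/L × 640,000 L = 2472 g.
Product at 67.2% available Cl: 2472 / 0.672 = 3679 g.

3.68 kg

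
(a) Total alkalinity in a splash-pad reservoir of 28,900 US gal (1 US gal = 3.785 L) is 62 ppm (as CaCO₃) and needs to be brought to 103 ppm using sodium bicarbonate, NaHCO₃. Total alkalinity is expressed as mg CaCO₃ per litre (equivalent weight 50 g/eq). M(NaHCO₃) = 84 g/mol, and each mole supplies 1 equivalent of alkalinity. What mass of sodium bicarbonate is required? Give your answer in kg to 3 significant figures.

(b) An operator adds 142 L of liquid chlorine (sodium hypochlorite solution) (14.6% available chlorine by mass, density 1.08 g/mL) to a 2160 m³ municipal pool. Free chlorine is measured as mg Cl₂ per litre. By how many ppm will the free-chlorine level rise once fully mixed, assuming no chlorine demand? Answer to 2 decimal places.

(a) 7.53 kg; (b) 10.37 ppm

(a) Volume: 28,900 US gal × 3.785 L/gal = 109,386 L.
(a) Alkalinity to add: (103 − 62) = 41 mg/L as CaCO₃ × 109,386 L = 4485 g as CaCO₃.
(a) Equivalents: 4485 g ÷ 50 g/eq = 89.7 eq.
(a) NaHCO₃ supplies 1 eq per mole → 89.7 mol.
(a) Mass: 89.7 mol × 84 g/mol = 7535 g.

(b) Volume: 2160 m³ = 2,160,000 L.
(b) Mass of solution: 142 L × 1000 mL/L × 1.08 g/mL = 153,400 g.
(b) Available chlorine delivered: 153,400 g × 0.146 = 22,390 g as Cl₂.
(b) Concentration rise: 22,390 g / 2,160,000 L = 10.37 mg/L = 10.37 ppm.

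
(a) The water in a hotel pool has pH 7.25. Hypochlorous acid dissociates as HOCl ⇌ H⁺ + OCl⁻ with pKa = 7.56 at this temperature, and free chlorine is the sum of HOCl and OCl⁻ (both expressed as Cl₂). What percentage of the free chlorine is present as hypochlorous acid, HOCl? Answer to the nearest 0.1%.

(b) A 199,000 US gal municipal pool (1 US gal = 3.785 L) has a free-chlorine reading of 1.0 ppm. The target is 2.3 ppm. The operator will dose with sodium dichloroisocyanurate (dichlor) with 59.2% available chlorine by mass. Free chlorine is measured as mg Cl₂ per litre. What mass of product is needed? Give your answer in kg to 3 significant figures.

(a) [OCl⁻]/[HOCl] = 10^(pH − pKa) = 10^(7.25 − 7.56) = 10^-0.31 = 0.4898.
(a) Fraction as HOCl = 1 / (1 + 0.4898) = 0.6712.

(b) Volume: 199,000 US gal × 3.785 L/gal = 753,215 L.
(b) Chlorine deficit: 2.3 − 1.0 = 1.3 ppm = 1.3 mg/L as Cl₂.
(b) Cl₂ equivalent needed: 1.3 mg/L × 753,215 L = 979,200 mg = 979.2 g.
(b) Product at 59.2% available chlorine: 979.2 / 0.592 = 1654 g.

(a) 67.1%; (b) 1.65 kg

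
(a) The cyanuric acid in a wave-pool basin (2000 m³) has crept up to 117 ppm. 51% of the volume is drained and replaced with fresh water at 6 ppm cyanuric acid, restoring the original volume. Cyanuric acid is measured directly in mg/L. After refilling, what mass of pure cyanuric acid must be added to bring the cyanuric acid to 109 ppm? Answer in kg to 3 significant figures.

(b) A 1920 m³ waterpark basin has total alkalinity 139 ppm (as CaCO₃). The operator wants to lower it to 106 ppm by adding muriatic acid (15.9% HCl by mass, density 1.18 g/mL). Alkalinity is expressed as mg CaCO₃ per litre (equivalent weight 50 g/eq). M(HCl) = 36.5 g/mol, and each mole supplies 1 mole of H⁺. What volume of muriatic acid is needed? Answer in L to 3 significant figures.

(a) 97.2 kg; (b) 247 L

(a) Volume: 2000 m³ = 2,000,000 L.
(a) After draining 51% and refilling: 117 × 0.49 + 6 × 0.51 = 60.39 ppm.
(a) Deficit to target: 109 − 60.39 = 48.61 mg/L.
(a) Mass: 48.61 mg/L × 2,000,000 L = 97,220 g cyanuric acid.

(b) Volume: 1920 m³ = 1,920,000 L.
(b) Alkalinity to neutralize: (139 − 106) = 33 mg/L as CaCO₃ × 1,920,000 L = 63,360 g as CaCO₃.
(b) Equivalents of H⁺ required: 63,360 ÷ 50 g/eq = 1267 eq = 1267 mol HCl.
(b) Mass of HCl: 1267 × 36.5 = 46,250 g.
(b) Mass of 15.9% solution: 46,250 / 0.159 = 290,900 g.
(b) Volume: 290,900 g ÷ 1.18 g/mL = 246,500 mL.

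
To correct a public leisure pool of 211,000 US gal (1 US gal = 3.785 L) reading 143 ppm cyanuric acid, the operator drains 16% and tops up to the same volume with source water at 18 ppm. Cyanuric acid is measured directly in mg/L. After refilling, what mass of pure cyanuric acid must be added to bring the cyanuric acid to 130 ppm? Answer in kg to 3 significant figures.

Volume: 211,000 US gal × 3.785 L/gal = 798,635 L.
After draining 16% and refilling: 143 × 0.84 + 18 × 0.16 = 123 ppm.
Deficit to target: 130 − 123 = 7 mg/L.
Mass: 7 mg/L × 798,635 L = 5590 g cyanuric acid.

5.59 kg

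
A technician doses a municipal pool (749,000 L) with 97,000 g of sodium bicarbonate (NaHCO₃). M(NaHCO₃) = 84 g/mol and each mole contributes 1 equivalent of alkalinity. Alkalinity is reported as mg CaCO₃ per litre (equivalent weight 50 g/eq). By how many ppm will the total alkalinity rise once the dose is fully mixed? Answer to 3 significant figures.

Moles of NaHCO₃: 97,000 g ÷ 84 g/mol = 1155 mol → 1155 eq of alkalinity.
As CaCO₃: 1155 eq × 50 g/eq = 57,740 g.
Rise: 57,740 g / 749,000 L × 1000 = 77.09 mg/L.

77.1 ppm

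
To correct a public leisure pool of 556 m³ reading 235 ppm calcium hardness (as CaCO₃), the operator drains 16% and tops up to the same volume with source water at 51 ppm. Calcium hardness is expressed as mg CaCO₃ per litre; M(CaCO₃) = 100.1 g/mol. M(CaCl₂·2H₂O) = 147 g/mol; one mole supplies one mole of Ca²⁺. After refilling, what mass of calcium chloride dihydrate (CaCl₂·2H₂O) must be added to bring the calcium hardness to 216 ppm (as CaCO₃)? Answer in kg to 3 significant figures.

8.52 kg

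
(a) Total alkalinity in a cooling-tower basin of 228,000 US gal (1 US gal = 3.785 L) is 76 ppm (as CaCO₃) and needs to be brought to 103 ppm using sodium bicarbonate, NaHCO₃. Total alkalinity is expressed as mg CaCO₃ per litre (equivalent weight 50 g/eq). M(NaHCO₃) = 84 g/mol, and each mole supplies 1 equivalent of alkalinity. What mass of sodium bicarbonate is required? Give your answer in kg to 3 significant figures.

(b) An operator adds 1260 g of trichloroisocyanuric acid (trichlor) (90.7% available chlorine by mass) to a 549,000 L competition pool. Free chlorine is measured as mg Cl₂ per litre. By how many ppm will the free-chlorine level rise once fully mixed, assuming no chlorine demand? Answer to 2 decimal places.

(a) Volume: 228,000 US gal × 3.785 L/gal = 862,980 L.
(a) Alkalinity to add: (103 − 76) = 27 mg/L as CaCO₃ × 862,980 L = 23,300 g as CaCO₃.
(a) Equivalents: 23,300 g ÷ 50 g/eq = 466 eq.
(a) NaHCO₃ supplies 1 eq per mole → 466 mol.
(a) Mass: 466 mol × 84 g/mol = 39,140 g.

(b) Available chlorine delivered: 1260 g × 0.907 = 1143 g as Cl₂.
(b) Concentration rise: 1143 g / 549,000 L = 2.082 mg/L = 2.08 ppm.

(a) 39.1 kg; (b) 2.08 ppm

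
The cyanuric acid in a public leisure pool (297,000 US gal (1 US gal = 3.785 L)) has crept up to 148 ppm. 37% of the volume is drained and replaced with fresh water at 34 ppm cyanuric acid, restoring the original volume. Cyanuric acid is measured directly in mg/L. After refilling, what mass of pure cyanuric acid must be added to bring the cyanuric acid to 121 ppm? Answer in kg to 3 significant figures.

17.1 kg

Volume: 297,000 US gal × 3.785 L/gal = 1,124,145 L.
After draining 37% and refilling: 148 × 0.63 + 34 × 0.37 = 105.82 ppm.
Deficit to target: 121 − 105.82 = 15.18 mg/L.
Mass: 15.18 mg/L × 1,124,145 L = 17,060 g cyanuric acid.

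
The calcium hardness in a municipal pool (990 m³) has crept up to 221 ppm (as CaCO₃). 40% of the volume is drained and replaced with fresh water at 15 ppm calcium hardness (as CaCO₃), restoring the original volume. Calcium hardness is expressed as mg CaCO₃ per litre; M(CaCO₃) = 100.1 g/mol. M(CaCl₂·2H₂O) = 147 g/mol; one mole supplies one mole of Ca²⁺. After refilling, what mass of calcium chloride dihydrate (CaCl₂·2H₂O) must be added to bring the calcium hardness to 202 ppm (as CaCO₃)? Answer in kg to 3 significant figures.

Volume: 990 m³ = 990,000 L.
After draining 40% and refilling: 221 × 0.60 + 15 × 0.40 = 138.6 ppm.
Deficit to target: 202 − 138.6 = 63.4 mg/L.
As CaCO₃: 63.4 mg/L × 990,000 L = 62,770 g; ÷ 100.1 = 627 mol Ca²⁺.
Mass: 627 × 147 = 92,170 g.

92.2 kg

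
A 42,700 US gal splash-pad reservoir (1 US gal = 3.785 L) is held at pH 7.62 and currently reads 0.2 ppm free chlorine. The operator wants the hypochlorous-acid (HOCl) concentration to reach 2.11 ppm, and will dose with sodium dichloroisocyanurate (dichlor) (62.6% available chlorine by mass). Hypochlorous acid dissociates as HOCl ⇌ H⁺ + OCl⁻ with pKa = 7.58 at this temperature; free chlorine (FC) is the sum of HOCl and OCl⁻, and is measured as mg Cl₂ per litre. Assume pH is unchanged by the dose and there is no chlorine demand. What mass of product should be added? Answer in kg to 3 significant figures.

Volume: 42,700 US gal × 3.785 L/gal = 161,620 L.
[OCl⁻]/[HOCl] = 10^(pH − pKa) = 10^(7.62 − 7.58) = 1.096; fraction as HOCl = 1/(1 + 1.096) = 0.477.
Free chlorine required for 2.11 ppm HOCl: 2.11 / 0.477 = 4.424 ppm.
FC to add: 4.424 − 0.2 = 4.224 mg/L as Cl₂.
Cl₂ equivalent: 4.224 mg/L × 161,620 L = 682.6 g.
Product at 62.6% available Cl: 682.6 / 0.626 = 1090 g.

1.09 kg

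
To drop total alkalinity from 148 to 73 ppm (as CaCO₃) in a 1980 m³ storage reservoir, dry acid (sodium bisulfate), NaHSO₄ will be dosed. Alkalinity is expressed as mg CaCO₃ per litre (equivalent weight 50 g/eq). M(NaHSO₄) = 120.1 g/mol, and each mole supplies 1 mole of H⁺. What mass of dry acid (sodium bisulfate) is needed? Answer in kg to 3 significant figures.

357 kg

Volume: 1980 m³ = 1,980,000 L.
Alkalinity to neutralize: (148 − 73) = 75 mg/L as CaCO₃ × 1,980,000 L = 148,500 g as CaCO₃.
Equivalents of H⁺ required: 148,500 ÷ 50 g/eq = 2970 eq = 2970 mol NaHSO₄.
Mass of NaHSO₄: 2970 × 120.1 = 356,700 g.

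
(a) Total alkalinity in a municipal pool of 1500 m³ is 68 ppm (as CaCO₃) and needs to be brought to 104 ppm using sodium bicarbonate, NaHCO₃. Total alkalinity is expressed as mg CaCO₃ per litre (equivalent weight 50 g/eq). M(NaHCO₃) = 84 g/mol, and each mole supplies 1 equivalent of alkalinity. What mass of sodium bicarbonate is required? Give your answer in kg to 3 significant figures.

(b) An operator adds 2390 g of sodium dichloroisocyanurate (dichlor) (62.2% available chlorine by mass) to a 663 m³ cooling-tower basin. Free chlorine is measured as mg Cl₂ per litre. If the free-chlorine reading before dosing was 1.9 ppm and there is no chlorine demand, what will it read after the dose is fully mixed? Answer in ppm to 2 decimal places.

(a) 90.7 kg; (b) 4.14 ppm

(a) Volume: 1500 m³ = 1,500,000 L.
(a) Alkalinity to add: (104 − 68) = 36 mg/L as CaCO₃ × 1,500,000 L = 54,000 g as CaCO₃.
(a) Equivalents: 54,000 g ÷ 50 g/eq = 1080 eq.
(a) NaHCO₃ supplies 1 eq per mole → 1080 mol.
(a) Mass: 1080 mol × 84 g/mol = 90,720 g.

(b) Volume: 663 m³ = 663,000 L.
(b) Available chlorine delivered: 2390 g × 0.622 = 1487 g as Cl₂.
(b) Concentration rise: 1487 g / 663,000 L = 2.242 mg/L = 2.24 ppm.
(b) Final FC: 1.9 + 2.24 = 4.14 ppm.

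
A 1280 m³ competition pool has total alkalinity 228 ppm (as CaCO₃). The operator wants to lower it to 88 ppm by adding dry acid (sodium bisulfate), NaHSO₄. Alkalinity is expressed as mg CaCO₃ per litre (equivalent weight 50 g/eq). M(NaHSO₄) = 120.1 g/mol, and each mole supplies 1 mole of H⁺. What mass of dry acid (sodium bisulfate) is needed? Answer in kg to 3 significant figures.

430 kg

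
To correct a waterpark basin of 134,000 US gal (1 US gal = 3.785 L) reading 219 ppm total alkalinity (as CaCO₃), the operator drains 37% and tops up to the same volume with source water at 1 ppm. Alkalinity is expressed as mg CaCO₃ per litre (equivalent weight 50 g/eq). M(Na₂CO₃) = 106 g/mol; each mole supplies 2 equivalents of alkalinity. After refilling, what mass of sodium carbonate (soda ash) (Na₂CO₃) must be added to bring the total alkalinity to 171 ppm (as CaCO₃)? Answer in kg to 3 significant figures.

Volume: 134,000 US gal × 3.785 L/gal = 507,190 L.
After draining 37% and refilling: 219 × 0.63 + 1 × 0.37 = 138.34 ppm.
Deficit to target: 171 − 138.34 = 32.66 mg/L.
As CaCO₃: 32.66 mg/L × 507,190 L = 16,560 g; ÷ 50 g/eq ÷ 2 = 165.6 mol Na₂CO₃.
Mass: 165.6 × 106 = 17,560 g.

17.6 kg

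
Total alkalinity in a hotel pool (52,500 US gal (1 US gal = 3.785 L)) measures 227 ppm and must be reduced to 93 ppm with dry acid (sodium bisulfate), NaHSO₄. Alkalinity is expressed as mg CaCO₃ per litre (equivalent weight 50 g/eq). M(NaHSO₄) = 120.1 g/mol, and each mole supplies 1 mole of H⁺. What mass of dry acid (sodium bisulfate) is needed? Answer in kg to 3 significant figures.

Volume: 52,500 US gal × 3.785 L/gal = 198,712 L.
Alkalinity to neutralize: (227 − 93) = 134 mg/L as CaCO₃ × 198,712 L = 26,630 g as CaCO₃.
Equivalents of H⁺ required: 26,630 ÷ 50 g/eq = 532.5 eq = 532.5 mol NaHSO₄.
Mass of NaHSO₄: 532.5 × 120.1 = 63,960 g.

64.0 kg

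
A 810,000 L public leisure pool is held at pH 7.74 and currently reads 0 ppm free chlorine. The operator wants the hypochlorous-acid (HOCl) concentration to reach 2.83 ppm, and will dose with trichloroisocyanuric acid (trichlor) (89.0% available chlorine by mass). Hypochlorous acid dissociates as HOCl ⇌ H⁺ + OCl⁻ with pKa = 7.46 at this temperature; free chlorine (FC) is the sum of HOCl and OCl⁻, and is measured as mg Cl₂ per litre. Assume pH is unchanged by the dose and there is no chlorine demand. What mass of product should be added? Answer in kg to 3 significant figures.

7.48 kg

[OCl⁻]/[HOCl] = 10^(pH − pKa) = 10^(7.74 − 7.46) = 1.905; fraction as HOCl = 1/(1 + 1.905) = 0.3442.
Free chlorine required for 2.83 ppm HOCl: 2.83 / 0.3442 = 8.222 ppm.
FC to add: 8.222 − 0 = 8.222 mg/L as Cl₂.
Cl₂ equivalent: 8.222 mg/L × 810,000 L = 6660 g.
Product at 89.0% available Cl: 6660 / 0.89 = 7483 g.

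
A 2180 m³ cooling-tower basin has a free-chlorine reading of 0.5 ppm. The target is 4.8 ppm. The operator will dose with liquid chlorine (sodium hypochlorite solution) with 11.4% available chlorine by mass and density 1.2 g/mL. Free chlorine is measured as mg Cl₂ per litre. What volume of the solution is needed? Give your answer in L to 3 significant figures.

68.5 L

Volume: 2180 m³ = 2,180,000 L.
Chlorine deficit: 4.8 − 0.5 = 4.3 ppm = 4.3 mg/L as Cl₂.
Cl₂ equivalent needed: 4.3 mg/L × 2,180,000 L = 9,374,000 mg = 9374 g.
Product at 11.4% available chlorine: 9374 / 0.114 = 82,230 g.
Volume at density 1.2 g/mL: 82,230 g ÷ 1.2 g/mL = 68,520 mL.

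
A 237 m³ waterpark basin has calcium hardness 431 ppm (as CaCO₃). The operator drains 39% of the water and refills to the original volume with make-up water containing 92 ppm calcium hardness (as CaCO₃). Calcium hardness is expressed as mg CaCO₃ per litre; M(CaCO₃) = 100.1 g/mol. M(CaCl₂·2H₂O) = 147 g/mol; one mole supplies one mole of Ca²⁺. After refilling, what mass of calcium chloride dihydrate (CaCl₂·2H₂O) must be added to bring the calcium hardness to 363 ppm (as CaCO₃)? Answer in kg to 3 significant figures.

22.3 kg

Volume: 237 m³ = 237,000 L.
After draining 39% and refilling: 431 × 0.61 + 92 × 0.39 = 298.79 ppm.
Deficit to target: 363 − 298.79 = 64.21 mg/L.
As CaCO₃: 64.21 mg/L × 237,000 L = 15,220 g; ÷ 100.1 = 152 mol Ca²⁺.
Mass: 152 × 147 = 22,350 g.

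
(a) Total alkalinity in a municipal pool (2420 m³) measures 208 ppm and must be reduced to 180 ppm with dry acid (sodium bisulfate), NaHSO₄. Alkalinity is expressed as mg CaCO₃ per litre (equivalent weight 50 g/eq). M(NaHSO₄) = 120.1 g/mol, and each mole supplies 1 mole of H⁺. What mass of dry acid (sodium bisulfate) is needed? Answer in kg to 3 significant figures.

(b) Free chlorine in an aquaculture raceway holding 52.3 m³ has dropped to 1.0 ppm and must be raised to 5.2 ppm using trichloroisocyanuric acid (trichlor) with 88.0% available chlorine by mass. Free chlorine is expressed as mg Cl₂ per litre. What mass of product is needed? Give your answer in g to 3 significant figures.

(a) 163 kg; (b) 250 g

(a) Volume: 2420 m³ = 2,420,000 L.
(a) Alkalinity to neutralize: (208 − 180) = 28 mg/L as CaCO₃ × 2,420,000 L = 67,760 g as CaCO₃.
(a) Equivalents of H⁺ required: 67,760 ÷ 50 g/eq = 1355 eq = 1355 mol NaHSO₄.
(a) Mass of NaHSO₄: 1355 × 120.1 = 162,800 g.

(b) Volume: 52.3 m³ = 52,300 L.
(b) Chlorine deficit: 5.2 − 1.0 = 4.2 ppm = 4.2 mg/L as Cl₂.
(b) Cl₂ equivalent needed: 4.2 mg/L × 52,300 L = 219,700 mg = 219.7 g.
(b) Product at 88.0% available chlorine: 219.7 / 0.88 = 249.6 g.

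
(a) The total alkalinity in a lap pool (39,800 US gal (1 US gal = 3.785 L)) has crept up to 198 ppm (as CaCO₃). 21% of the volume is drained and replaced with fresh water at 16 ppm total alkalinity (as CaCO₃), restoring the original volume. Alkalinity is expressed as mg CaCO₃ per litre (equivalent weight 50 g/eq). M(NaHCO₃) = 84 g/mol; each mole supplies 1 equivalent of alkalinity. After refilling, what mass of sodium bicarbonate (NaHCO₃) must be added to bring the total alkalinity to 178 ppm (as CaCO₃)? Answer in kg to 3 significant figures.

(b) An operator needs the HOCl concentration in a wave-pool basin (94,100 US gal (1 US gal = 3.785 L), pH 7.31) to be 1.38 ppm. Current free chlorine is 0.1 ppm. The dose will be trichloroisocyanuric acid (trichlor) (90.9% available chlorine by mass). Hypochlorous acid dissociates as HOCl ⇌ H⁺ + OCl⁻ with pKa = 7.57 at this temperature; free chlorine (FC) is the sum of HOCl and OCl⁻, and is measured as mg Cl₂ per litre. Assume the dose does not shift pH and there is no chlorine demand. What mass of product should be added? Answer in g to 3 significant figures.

(a) Volume: 39,800 US gal × 3.785 L/gal = 150,643 L.
(a) After draining 21% and refilling: 198 × 0.79 + 16 × 0.21 = 159.78 ppm.
(a) Deficit to target: 178 − 159.78 = 18.22 mg/L.
(a) As CaCO₃: 18.22 mg/L × 150,643 L = 2745 g; ÷ 50 g/eq ÷ 1 = 54.89 mol NaHCO₃.
(a) Mass: 54.89 × 84 = 4611 g.

(b) Volume: 94,100 US gal × 3.785 L/gal = 356,168 L.
(b) [OCl⁻]/[HOCl] = 10^(pH − pKa) = 10^(7.31 − 7.57) = 0.5495; fraction as HOCl = 1/(1 + 0.5495) = 0.6454.
(b) Free chlorine required for 1.38 ppm HOCl: 1.38 / 0.6454 = 2.138 ppm.
(b) FC to add: 2.138 − 0.1 = 2.038 mg/L as Cl₂.
(b) Cl₂ equivalent: 2.038 mg/L × 356,168 L = 726 g.
(b) Product at 90.9% available Cl: 726 / 0.909 = 798.7 g.

(a) 4.61 kg; (b) 799 g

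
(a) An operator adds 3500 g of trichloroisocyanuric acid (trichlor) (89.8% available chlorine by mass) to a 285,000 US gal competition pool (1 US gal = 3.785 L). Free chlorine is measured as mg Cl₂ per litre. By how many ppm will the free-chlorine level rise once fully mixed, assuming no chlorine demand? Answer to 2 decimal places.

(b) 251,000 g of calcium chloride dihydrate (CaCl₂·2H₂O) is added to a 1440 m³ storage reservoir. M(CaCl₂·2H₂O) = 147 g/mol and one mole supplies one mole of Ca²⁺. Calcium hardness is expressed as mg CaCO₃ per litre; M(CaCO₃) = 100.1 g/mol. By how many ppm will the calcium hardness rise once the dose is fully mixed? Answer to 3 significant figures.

(a) 2.91 ppm; (b) 119 ppm

(a) Volume: 285,000 US gal × 3.785 L/gal = 1,078,725 L.
(a) Available chlorine delivered: 3500 g × 0.898 = 3143 g as Cl₂.
(a) Concentration rise: 3143 g / 1,078,725 L = 2.914 mg/L = 2.91 ppm.

(b) Volume: 1440 m³ = 1,440,000 L.
(b) Moles of Ca²⁺: 251,000 g ÷ 147 g/mol = 1707 mol.
(b) As CaCO₃: 1707 mol × 100.1 g/mol = 170,900 g.
(b) Rise: 170,900 g / 1,440,000 L × 1000 = 118.7 mg/L.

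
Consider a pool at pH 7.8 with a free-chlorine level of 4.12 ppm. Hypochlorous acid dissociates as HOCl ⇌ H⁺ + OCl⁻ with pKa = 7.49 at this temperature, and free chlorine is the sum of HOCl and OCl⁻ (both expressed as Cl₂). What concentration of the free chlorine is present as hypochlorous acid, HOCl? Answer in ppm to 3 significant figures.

[OCl⁻]/[HOCl] = 10^(pH − pKa) = 10^(7.8 − 7.49) = 10^0.31 = 2.042.
Fraction as HOCl = 1 / (1 + 2.042) = 0.3288.
HOCl = 0.3288 × 4.12 ppm = 1.354 ppm.

1.35 ppm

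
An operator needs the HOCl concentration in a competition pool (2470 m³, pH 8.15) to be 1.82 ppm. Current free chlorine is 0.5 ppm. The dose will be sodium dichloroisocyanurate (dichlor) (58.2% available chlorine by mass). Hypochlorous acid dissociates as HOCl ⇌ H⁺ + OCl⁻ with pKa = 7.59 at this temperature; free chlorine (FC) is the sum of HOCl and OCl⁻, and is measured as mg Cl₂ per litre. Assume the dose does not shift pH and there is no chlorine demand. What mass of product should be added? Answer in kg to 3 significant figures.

Volume: 2470 m³ = 2,470,000 L.
[OCl⁻]/[HOCl] = 10^(pH − pKa) = 10^(8.15 − 7.59) = 3.631; fraction as HOCl = 1/(1 + 3.631) = 0.2159.
Free chlorine required for 1.82 ppm HOCl: 1.82 / 0.2159 = 8.428 ppm.
FC to add: 8.428 − 0.5 = 7.928 mg/L as Cl₂.
Cl₂ equivalent: 7.928 mg/L × 2,470,000 L = 19,580 g.
Product at 58.2% available Cl: 19,580 / 0.582 = 33,650 g.

33.6 kg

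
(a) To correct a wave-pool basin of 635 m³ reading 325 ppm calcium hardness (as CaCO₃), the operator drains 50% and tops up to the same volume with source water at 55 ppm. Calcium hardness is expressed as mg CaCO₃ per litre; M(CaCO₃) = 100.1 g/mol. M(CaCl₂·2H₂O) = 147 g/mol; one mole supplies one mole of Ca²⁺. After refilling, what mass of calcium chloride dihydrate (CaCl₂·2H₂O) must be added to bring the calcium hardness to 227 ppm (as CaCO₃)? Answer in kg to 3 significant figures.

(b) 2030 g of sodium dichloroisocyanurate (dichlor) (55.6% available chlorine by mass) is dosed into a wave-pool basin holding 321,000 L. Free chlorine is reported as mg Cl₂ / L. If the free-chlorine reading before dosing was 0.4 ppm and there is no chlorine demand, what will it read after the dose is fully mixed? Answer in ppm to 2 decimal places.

(a) Volume: 635 m³ = 635,000 L.
(a) After draining 50% and refilling: 325 × 0.50 + 55 × 0.50 = 190 ppm.
(a) Deficit to target: 227 − 190 = 37 mg/L.
(a) As CaCO₃: 37 mg/L × 635,000 L = 23,500 g; ÷ 100.1 = 234.7 mol Ca²⁺.
(a) Mass: 234.7 × 147 = 34,500 g.

(b) Available chlorine delivered: 2030 g × 0.556 = 1129 g as Cl₂.
(b) Concentration rise: 1129 g / 321,000 L = 3.516 mg/L = 3.52 ppm.
(b) Final FC: 0.4 + 3.52 = 3.92 ppm.

(a) 34.5 kg; (b) 3.92 ppm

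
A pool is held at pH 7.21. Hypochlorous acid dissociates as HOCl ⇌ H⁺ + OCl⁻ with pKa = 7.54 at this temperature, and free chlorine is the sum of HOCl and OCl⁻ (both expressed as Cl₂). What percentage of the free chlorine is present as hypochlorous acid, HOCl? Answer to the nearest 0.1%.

68.1%

[OCl⁻]/[HOCl] = 10^(pH − pKa) = 10^(7.21 − 7.54) = 10^-0.33 = 0.4677.
Fraction as HOCl = 1 / (1 + 0.4677) = 0.6813.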